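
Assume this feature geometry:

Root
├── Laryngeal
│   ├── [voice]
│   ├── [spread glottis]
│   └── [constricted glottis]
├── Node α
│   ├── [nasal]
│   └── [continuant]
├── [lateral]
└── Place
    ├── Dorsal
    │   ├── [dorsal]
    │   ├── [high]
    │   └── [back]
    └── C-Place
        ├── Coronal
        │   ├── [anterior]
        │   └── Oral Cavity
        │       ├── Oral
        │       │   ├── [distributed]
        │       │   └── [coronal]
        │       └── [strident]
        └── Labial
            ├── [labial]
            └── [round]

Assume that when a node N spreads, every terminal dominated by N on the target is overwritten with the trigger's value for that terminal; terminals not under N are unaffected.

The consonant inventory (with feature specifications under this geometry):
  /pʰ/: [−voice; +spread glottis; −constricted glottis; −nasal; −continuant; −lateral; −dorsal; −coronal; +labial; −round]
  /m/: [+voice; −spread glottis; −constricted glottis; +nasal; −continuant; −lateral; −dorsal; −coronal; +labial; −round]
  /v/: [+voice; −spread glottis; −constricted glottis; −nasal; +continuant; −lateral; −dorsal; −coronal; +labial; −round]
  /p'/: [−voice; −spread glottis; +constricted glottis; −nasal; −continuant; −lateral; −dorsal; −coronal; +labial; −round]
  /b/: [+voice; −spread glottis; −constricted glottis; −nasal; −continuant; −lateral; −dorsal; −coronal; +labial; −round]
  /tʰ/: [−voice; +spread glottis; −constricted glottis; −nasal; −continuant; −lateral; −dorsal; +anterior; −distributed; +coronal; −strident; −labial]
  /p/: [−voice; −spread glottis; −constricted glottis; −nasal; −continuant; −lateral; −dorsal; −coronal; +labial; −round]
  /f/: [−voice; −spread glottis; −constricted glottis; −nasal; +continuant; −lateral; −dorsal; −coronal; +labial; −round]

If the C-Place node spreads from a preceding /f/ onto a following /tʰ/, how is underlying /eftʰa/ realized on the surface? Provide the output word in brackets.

[efpʰa]

Terminals under C-Place in this geometry: [anterior], [distributed], [coronal], [strident], [labial], [round].
The target acquires /f/'s values for everything under C-Place — [−coronal], [+labial], [−round] — while keeping its own [voice], [spread glottis], [constricted glottis], ….
Among the inventory, only /pʰ/ has exactly this specification, giving the surface form [efpʰa].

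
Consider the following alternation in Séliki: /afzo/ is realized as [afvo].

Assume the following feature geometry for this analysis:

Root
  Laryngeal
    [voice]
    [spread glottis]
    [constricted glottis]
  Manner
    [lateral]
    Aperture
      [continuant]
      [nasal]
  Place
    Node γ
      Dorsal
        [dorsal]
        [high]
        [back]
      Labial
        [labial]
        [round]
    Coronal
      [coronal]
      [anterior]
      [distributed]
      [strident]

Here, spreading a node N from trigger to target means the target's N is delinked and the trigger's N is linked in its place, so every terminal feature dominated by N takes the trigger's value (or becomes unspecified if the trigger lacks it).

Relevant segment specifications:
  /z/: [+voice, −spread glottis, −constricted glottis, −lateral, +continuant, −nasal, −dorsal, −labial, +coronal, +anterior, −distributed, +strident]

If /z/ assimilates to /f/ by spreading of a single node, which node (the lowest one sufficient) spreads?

Place

Feature comparison: [labial], [round], [coronal], [anterior], [distributed], [strident] differ between /z/ and [v]; the remaining terminals match.
These terminals are all dominated by Place, and no proper subconstituent of Place covers them all; Place is their lowest common ancestor.
If Place spreads, every terminal under it takes /f/'s value, producing [v] as observed.
[voice] — on which /f/ differs from /z/ — is unchanged, so Root cannot have spread; the constituent is no larger than Place.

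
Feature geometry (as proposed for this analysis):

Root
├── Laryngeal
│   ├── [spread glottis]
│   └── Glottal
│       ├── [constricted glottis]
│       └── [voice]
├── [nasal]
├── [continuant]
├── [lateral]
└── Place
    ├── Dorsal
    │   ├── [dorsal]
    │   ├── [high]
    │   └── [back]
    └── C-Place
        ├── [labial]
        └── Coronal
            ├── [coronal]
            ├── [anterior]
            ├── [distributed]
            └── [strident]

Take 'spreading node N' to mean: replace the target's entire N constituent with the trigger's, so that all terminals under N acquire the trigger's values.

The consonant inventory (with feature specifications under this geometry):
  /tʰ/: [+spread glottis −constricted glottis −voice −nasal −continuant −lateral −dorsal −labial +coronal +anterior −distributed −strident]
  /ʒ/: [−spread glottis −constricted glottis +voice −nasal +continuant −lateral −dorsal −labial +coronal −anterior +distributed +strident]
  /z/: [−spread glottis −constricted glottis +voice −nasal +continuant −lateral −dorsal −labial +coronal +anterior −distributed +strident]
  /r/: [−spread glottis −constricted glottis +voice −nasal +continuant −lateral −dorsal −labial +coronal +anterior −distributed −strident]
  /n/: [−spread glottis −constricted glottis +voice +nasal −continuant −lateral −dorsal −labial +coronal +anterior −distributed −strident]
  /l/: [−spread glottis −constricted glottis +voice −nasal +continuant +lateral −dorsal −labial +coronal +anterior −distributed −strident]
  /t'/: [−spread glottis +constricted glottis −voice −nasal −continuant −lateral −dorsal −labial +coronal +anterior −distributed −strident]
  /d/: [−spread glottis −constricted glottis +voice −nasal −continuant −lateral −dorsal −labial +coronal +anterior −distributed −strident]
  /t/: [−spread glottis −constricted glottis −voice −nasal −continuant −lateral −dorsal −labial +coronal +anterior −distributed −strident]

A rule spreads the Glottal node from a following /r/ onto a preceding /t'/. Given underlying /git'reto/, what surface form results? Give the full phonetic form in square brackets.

Glottal immediately or transitively dominates [constricted glottis], [voice].
The target acquires /r/'s values for everything under Glottal — [−constricted glottis], [+voice] — while keeping its own [spread glottis], [nasal], [continuant], ….
This feature bundle is that of [d], so /git'reto/ surfaces as [gidreto].

[gidreto]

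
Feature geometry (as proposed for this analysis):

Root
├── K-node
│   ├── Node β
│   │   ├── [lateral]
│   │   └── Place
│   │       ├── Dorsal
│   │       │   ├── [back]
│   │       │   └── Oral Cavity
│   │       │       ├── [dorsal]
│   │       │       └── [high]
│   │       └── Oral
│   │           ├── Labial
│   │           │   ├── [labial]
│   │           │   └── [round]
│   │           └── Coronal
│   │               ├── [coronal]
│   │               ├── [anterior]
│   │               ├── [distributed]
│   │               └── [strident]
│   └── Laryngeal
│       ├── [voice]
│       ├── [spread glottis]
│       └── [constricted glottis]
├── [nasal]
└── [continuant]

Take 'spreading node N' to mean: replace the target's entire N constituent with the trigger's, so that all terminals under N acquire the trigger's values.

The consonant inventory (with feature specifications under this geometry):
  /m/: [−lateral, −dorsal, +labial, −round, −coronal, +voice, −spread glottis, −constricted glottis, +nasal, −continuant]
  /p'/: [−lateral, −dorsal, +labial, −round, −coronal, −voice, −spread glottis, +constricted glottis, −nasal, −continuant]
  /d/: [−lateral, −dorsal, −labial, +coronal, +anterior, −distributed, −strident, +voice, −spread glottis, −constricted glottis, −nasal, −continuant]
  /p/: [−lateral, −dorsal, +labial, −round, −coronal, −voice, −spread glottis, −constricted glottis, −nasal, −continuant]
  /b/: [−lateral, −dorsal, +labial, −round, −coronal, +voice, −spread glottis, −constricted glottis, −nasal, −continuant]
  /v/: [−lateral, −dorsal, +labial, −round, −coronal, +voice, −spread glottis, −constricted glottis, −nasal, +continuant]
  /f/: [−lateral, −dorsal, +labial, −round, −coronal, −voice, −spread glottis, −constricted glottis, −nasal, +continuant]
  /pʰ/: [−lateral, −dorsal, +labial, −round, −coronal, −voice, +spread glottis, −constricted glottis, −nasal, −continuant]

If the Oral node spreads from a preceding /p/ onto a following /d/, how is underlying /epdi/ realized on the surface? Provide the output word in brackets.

[epbi]

The Oral node dominates the terminals [labial], [round], [coronal], [anterior], [distributed], [strident].
After delinking /d/'s Oral and linking /p/'s, the affected terminals become [+labial], [−round], [−coronal]; [lateral], [dorsal], [voice], … (outside Oral) are retained from /d/.
The resulting bundle matches /b/ in the inventory; substituting it for /d/ gives [epbi].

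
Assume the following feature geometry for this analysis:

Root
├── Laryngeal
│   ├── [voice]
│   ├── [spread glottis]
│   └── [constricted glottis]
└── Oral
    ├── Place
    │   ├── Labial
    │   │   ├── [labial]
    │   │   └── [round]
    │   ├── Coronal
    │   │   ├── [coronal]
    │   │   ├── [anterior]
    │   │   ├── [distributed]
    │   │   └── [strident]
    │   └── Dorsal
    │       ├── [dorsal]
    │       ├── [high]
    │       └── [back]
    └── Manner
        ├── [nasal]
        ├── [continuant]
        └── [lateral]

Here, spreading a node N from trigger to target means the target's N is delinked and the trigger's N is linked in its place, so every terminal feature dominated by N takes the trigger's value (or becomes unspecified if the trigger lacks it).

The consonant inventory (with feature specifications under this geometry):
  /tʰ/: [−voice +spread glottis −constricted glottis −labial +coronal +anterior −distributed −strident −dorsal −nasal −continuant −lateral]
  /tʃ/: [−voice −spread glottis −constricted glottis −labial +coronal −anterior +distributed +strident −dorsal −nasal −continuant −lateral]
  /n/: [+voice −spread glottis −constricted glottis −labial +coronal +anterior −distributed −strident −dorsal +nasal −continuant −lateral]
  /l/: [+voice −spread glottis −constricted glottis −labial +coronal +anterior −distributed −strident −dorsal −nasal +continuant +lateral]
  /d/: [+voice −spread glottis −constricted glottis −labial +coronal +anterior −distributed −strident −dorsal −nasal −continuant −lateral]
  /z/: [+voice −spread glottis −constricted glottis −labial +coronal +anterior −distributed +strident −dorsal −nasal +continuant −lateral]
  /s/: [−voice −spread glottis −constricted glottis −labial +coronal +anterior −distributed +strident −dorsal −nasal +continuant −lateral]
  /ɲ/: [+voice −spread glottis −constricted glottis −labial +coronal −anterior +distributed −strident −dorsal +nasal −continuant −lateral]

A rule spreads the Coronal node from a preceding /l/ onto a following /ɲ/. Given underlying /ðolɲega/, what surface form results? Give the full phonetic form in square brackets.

Coronal immediately or transitively dominates [coronal], [anterior], [distributed], [strident].
After delinking /ɲ/'s Coronal and linking /l/'s, the affected terminals become [+coronal], [+anterior], [−distributed], [−strident]; [voice], [spread glottis], [constricted glottis], … (outside Coronal) are retained from /ɲ/.
Among the inventory, only /n/ has exactly this specification, giving the surface form [ðolnega].

[ðolnega]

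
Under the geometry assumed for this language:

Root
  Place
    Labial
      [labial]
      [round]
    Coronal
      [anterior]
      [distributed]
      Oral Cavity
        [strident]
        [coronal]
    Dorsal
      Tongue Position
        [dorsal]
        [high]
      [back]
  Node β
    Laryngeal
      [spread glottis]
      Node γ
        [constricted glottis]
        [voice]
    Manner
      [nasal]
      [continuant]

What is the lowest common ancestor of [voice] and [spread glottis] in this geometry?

Laryngeal

[voice]: Root ▹ Node β ▹ Laryngeal ▹ Node γ ▹ [voice].
[spread glottis] lies under Laryngeal (below Node β).
Laryngeal is the lowest common ancestor — every listed feature sits under it, and no single subconstituent of Laryngeal covers them all.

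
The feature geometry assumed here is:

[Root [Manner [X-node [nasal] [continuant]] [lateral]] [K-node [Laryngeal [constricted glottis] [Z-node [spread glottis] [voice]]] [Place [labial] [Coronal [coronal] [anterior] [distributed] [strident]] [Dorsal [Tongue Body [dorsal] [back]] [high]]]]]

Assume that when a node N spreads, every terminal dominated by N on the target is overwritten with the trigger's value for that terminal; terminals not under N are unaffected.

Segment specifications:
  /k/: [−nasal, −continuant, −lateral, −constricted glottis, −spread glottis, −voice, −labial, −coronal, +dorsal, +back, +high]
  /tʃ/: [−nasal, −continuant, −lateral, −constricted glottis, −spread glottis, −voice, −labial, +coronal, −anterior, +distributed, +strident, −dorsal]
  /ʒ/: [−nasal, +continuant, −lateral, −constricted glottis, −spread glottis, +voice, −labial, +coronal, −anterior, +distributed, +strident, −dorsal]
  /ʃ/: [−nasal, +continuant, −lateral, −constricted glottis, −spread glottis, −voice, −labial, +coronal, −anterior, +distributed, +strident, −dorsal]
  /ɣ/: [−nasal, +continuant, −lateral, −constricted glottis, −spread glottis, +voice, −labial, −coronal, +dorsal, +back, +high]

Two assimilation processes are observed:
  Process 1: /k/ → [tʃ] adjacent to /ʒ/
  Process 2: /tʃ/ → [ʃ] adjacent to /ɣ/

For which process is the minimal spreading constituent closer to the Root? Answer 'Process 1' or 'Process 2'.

Process 1

Process 1 alters [coronal], [anterior], [distributed], [strident], [dorsal], [high], [back]; the lowest common ancestor is Place (depth 2 from Root).
In Process 2, [continuant] changes, so the minimal spreading node is [continuant] at depth 3.
Place is closer to Root than [continuant], so Process 1 spreads the higher node.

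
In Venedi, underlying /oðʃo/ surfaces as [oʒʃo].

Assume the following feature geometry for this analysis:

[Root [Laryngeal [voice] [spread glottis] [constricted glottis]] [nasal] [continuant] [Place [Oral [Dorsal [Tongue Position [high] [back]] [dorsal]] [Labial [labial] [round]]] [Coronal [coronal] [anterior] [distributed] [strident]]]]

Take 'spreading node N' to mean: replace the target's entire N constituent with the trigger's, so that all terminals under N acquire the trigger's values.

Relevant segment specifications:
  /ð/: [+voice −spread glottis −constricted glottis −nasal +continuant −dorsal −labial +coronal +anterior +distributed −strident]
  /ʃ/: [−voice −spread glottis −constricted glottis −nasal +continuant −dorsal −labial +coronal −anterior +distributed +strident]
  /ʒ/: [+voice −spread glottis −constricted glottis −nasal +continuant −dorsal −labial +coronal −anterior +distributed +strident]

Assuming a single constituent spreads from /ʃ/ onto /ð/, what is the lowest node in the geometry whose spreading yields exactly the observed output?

Coronal

Comparing /ð/ with its surface form [ʒ], the features that change are [anterior], [strident].
Tracing each changed feature up the tree, the paths first meet at Coronal; any lower node misses at least one of them.
Delinking /ð/'s Coronal and associating /ʃ/'s Coronal gives precisely the feature bundle of [ʒ].
[voice], a feature on which the two segments disagree outside Coronal, is unchanged — nothing dominating it spread, and Coronal is the minimal sufficient constituent.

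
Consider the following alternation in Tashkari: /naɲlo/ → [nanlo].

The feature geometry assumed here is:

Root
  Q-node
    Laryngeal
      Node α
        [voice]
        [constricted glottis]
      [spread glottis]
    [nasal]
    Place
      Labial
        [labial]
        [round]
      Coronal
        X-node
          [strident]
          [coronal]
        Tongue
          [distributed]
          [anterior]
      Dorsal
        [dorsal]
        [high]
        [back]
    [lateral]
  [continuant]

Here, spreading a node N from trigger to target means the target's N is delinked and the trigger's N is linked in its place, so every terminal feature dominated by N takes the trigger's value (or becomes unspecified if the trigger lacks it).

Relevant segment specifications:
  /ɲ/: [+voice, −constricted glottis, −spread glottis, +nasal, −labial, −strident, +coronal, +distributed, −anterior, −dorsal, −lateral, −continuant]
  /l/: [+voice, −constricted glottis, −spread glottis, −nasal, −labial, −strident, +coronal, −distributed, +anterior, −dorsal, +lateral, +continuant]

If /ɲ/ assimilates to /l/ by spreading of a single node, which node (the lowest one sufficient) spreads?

Tongue

Comparing /ɲ/ with its surface form [n], the features that change are [anterior], [distributed].
Tracing each changed feature up the tree, the paths first meet at Tongue; any lower node misses at least one of them.
Spreading Tongue from /l/ overwrites each of those terminals with /l/'s values, yielding exactly [n].
[continuant], [nasal] stay as in /ɲ/ although /l/ differs there, so no node dominating them spread; among the remaining candidates Tongue is the lowest that derives the output.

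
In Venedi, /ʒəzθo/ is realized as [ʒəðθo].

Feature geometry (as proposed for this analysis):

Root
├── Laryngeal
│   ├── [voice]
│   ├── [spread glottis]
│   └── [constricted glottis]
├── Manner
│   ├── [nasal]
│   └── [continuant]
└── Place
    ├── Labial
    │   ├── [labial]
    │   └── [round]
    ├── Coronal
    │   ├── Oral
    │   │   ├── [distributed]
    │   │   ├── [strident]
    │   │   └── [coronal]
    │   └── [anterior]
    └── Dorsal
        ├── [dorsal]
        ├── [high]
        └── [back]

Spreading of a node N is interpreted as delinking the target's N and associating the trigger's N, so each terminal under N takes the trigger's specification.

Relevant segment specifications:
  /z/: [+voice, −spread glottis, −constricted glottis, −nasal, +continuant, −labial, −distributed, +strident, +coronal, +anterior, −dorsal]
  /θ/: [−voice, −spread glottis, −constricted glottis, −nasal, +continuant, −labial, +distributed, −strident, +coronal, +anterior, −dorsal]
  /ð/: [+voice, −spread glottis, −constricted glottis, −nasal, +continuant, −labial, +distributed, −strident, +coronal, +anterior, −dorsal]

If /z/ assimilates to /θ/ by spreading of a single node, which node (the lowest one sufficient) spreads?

Oral

Comparing /z/ with its surface form [ð], the features that change are [distributed], [strident].
These terminals are all dominated by Oral, and no proper subconstituent of Oral covers them all; Oral is their lowest common ancestor.
Delinking /z/'s Oral and associating /θ/'s Oral gives precisely the feature bundle of [ð].
[voice], a feature on which the two segments disagree outside Oral, is unchanged — nothing dominating it spread, and Oral is the minimal sufficient constituent.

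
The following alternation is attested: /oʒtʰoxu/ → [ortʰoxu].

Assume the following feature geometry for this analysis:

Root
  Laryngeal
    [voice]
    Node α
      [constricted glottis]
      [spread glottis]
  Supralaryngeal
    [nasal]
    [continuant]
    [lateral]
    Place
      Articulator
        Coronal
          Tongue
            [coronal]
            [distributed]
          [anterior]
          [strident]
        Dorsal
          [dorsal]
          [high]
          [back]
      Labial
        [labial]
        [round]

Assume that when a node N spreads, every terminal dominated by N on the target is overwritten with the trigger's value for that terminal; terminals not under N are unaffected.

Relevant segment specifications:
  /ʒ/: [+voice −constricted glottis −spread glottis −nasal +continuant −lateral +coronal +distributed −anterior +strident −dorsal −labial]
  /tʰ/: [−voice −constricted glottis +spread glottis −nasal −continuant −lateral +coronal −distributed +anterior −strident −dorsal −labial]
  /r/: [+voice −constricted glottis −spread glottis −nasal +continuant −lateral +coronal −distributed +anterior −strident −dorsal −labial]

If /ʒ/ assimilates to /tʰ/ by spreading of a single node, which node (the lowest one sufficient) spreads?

The alternation /ʒ/ → [r] changes [anterior], [distributed], [strident] and nothing else.
The smallest constituent containing every changed terminal is Coronal — each of its daughters lacks at least one of the affected features.
Spreading Coronal from /tʰ/ overwrites each of those terminals with /tʰ/'s values, yielding exactly [r].
[spread glottis], [continuant] stay as in /ʒ/ although /tʰ/ differs there, so no node dominating them spread; among the remaining candidates Coronal is the lowest that derives the output.

Coronal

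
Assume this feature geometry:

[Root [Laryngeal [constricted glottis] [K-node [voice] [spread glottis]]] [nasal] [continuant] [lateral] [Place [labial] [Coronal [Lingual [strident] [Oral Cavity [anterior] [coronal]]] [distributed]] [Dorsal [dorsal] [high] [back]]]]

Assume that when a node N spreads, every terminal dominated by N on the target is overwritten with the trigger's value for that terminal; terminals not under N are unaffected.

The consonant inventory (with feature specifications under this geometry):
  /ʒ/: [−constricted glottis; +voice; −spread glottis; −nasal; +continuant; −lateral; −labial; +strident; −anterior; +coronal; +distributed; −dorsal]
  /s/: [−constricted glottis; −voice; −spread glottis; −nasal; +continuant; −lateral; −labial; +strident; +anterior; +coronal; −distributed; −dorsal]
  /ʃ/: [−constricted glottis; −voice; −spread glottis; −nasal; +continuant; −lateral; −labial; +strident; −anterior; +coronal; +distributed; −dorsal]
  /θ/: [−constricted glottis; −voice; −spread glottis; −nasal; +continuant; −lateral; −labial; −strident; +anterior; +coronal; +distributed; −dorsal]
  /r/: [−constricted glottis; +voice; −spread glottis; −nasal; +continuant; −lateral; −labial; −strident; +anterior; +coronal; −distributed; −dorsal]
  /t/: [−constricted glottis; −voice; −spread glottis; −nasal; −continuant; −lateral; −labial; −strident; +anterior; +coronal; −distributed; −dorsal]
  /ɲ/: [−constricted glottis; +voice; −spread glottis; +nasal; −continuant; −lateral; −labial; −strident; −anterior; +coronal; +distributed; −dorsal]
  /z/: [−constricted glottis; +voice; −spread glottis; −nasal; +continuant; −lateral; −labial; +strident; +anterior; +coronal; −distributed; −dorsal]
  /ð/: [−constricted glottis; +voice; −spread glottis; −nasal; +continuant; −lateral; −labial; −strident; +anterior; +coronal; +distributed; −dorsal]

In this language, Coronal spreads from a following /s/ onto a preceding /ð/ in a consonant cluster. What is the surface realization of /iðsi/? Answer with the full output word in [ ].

[izsi]

Coronal immediately or transitively dominates [strident], [anterior], [coronal], [distributed].
After delinking /ð/'s Coronal and linking /s/'s, the affected terminals become [+strident], [+anterior], [+coronal], [−distributed]; [constricted glottis], [voice], [spread glottis], … (outside Coronal) are retained from /ð/.
This feature bundle is that of [z], so /iðsi/ surfaces as [izsi].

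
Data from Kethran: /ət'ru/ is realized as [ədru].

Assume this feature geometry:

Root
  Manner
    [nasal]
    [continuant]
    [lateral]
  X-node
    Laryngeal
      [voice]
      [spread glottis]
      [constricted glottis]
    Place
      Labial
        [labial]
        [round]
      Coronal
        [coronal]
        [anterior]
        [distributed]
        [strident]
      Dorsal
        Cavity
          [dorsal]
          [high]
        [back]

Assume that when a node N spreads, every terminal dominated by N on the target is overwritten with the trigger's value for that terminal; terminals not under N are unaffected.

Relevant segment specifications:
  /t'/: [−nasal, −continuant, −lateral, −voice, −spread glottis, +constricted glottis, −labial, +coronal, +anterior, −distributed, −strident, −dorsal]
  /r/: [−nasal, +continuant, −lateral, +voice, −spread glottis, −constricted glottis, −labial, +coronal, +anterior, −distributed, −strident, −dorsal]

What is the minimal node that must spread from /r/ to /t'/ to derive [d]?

The alternation /t'/ → [d] changes [voice], [constricted glottis] and nothing else.
In this geometry the lowest node dominating all of them is Laryngeal: every daughter of Laryngeal dominates only a proper subset, so no lower node suffices.
Delinking /t'/'s Laryngeal and associating /r/'s Laryngeal gives precisely the feature bundle of [d].
[continuant] stays as in /t'/ although /r/ differs there, so no node dominating it spread; among the remaining candidates Laryngeal is the lowest that derives the output.

Laryngeal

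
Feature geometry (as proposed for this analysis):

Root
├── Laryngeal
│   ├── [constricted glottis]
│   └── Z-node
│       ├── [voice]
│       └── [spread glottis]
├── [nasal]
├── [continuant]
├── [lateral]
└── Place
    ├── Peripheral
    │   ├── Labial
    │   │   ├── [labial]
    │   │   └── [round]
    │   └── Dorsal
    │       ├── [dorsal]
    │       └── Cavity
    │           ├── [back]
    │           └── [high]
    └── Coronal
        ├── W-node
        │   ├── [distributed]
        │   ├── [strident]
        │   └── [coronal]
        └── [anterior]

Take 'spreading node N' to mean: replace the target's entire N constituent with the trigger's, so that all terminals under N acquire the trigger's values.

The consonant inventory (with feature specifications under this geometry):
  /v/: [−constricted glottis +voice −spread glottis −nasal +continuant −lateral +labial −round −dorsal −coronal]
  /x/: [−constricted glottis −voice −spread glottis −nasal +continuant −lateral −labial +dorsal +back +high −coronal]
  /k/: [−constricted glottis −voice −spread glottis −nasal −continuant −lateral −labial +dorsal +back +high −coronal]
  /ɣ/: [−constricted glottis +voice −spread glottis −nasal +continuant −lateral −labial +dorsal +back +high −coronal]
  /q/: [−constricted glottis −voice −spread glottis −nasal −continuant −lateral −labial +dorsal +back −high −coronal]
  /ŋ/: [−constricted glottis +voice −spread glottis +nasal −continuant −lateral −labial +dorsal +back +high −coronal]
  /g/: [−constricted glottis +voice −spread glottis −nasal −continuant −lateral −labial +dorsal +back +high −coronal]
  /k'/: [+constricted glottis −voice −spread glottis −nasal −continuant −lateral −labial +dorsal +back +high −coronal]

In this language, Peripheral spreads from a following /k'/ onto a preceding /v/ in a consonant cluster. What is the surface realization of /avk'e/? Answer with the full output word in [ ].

[aɣk'e]

Peripheral immediately or transitively dominates [labial], [round], [dorsal], [back], [high].
Spreading Peripheral from /k'/ onto /v/ replaces those values with /k'/'s: [−labial], [+dorsal], [+back], [+high]. Features outside Peripheral ([constricted glottis], [voice], [spread glottis], …) stay as in /v/.
The resulting bundle matches /ɣ/ in the inventory; substituting it for /v/ gives [aɣk'e].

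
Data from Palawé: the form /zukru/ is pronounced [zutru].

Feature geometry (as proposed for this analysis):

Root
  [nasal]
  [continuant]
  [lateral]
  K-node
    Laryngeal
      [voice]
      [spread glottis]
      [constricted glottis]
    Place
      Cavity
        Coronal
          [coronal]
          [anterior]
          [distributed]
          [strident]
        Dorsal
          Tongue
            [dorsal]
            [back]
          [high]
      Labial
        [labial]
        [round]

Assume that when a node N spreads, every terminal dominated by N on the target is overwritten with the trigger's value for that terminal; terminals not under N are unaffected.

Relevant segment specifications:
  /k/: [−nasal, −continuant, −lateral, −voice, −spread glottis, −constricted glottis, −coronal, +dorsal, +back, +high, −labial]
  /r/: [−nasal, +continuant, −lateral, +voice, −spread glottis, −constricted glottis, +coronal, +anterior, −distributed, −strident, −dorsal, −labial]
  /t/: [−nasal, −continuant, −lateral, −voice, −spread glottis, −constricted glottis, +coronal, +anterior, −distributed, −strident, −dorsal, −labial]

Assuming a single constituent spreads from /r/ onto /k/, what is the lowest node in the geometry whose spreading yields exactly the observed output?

Cavity

Feature comparison: [coronal], [anterior], [distributed], [strident], [dorsal], [high], [back] differ between /k/ and [t]; the remaining terminals match.
Tracing each changed feature up the tree, the paths first meet at Cavity; any lower node misses at least one of them.
Delinking /k/'s Cavity and associating /r/'s Cavity gives precisely the feature bundle of [t].
Features on which the two segments disagree outside Cavity, such as [voice], [continuant], are unchanged — nothing dominating them spread, and Cavity is the minimal sufficient constituent.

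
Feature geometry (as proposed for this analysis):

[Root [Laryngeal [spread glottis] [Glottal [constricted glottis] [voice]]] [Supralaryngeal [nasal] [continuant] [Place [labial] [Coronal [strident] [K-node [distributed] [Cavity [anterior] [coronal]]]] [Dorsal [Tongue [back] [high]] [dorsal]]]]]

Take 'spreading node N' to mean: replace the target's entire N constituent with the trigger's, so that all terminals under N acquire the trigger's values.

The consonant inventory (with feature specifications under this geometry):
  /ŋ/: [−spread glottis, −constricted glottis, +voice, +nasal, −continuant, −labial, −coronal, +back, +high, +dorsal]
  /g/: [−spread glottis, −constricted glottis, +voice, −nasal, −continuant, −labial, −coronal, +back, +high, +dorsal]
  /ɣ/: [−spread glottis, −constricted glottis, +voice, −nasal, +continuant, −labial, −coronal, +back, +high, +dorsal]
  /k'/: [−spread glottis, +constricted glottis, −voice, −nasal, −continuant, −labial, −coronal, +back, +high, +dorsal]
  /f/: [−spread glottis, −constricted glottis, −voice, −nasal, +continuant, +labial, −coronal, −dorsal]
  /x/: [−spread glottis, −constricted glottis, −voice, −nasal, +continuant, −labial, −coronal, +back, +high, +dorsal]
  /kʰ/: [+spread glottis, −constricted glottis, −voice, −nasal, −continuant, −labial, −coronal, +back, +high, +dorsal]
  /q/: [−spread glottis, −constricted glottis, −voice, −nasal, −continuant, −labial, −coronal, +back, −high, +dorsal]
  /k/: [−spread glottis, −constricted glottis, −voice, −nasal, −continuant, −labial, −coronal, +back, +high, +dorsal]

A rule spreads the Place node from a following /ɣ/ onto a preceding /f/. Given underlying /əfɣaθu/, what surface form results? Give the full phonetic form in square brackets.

Terminals under Place in this geometry: [labial], [strident], [distributed], [anterior], [coronal], [back], [high], [dorsal].
Spreading Place from /ɣ/ onto /f/ replaces those values with /ɣ/'s: [−labial], [−coronal], [+back], [+high], [+dorsal]. Features outside Place ([spread glottis], [constricted glottis], [voice], …) stay as in /f/.
This feature bundle is that of [x], so /əfɣaθu/ surfaces as [əxɣaθu].

[əxɣaθu]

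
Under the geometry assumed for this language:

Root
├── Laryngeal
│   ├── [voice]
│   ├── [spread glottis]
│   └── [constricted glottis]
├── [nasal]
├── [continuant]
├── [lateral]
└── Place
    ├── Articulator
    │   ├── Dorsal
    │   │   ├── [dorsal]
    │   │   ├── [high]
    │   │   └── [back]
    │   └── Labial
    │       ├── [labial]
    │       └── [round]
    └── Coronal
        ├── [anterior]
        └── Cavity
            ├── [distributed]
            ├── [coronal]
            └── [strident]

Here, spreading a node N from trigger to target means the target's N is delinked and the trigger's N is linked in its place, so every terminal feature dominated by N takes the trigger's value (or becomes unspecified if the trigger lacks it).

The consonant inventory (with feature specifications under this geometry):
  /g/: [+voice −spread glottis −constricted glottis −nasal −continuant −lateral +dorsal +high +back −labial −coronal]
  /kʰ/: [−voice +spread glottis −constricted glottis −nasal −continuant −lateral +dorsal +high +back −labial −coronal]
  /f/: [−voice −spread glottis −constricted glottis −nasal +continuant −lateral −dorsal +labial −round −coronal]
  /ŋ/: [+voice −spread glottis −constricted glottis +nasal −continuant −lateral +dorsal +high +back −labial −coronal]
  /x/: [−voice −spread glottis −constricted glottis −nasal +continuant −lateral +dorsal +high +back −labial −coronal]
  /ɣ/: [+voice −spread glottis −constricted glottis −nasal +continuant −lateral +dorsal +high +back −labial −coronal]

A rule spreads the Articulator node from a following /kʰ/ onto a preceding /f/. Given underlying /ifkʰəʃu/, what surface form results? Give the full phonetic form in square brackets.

The Articulator node dominates the terminals [dorsal], [high], [back], [labial], [round].
After delinking /f/'s Articulator and linking /kʰ/'s, the affected terminals become [+dorsal], [+high], [+back], [−labial]; [voice], [spread glottis], [constricted glottis], … (outside Articulator) are retained from /f/.
Among the inventory, only /x/ has exactly this specification, giving the surface form [ixkʰəʃu].

[ixkʰəʃu]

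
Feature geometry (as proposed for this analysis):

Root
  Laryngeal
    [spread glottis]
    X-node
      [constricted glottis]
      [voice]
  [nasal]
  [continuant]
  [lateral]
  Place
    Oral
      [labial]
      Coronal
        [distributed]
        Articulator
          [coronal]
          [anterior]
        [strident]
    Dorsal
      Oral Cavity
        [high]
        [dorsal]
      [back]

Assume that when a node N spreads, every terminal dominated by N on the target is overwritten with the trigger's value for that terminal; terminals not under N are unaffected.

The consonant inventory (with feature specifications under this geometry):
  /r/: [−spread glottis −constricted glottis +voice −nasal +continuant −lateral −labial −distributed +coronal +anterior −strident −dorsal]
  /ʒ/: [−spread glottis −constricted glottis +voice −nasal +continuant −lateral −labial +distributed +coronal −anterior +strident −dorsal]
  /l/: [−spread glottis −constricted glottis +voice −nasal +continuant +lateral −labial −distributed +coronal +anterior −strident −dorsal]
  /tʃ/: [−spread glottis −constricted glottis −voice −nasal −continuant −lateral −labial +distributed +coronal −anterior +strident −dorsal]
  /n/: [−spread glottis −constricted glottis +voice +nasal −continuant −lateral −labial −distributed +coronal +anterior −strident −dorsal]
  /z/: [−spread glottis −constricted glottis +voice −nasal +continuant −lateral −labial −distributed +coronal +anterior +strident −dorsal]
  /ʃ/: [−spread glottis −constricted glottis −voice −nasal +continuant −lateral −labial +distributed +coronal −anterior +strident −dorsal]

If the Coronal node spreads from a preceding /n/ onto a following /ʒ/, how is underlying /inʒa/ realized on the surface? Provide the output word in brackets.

Coronal immediately or transitively dominates [distributed], [coronal], [anterior], [strident].
Spreading Coronal from /n/ onto /ʒ/ replaces those values with /n/'s: [−distributed], [+coronal], [+anterior], [−strident]. Features outside Coronal ([spread glottis], [constricted glottis], [voice], …) stay as in /ʒ/.
The resulting bundle matches /r/ in the inventory; substituting it for /ʒ/ gives [inra].

[inra]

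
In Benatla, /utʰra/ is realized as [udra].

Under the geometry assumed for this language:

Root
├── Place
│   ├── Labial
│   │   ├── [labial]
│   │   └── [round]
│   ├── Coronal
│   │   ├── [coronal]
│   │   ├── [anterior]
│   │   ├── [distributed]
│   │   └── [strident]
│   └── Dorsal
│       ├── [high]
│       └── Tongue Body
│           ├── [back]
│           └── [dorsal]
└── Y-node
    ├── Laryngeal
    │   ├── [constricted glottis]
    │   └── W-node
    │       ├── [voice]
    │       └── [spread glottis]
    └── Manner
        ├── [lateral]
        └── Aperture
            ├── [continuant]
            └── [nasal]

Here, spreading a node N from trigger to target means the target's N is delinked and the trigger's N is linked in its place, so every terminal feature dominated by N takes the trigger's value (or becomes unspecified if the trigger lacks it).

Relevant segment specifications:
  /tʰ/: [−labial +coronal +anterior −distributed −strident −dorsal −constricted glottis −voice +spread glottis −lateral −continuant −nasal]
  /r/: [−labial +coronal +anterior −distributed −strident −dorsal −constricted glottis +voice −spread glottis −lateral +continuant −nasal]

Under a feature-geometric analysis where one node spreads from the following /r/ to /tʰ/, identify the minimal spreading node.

W-node

The alternation /tʰ/ → [d] changes [voice], [spread glottis] and nothing else.
The smallest constituent containing every changed terminal is W-node — each of its daughters lacks at least one of the affected features.
Spreading W-node from /r/ overwrites each of those terminals with /r/'s values, yielding exactly [d].
[continuant], a feature on which the two segments disagree outside W-node, is unchanged — nothing dominating it spread, and W-node is the minimal sufficient constituent.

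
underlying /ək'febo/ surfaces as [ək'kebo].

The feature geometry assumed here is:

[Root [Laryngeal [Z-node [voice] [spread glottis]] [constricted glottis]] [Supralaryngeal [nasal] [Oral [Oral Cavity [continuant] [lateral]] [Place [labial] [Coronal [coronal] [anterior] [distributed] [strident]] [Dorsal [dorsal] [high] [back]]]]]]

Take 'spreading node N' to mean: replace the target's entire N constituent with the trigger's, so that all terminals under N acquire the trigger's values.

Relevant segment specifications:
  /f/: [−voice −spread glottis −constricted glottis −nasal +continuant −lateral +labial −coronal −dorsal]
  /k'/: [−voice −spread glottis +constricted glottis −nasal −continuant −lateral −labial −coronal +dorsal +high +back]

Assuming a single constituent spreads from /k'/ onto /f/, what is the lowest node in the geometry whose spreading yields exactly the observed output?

/f/ and [k] differ in [continuant], [labial], [dorsal], [high], [back]; every other specified feature is identical.
The smallest constituent containing every changed terminal is Oral — each of its daughters lacks at least one of the affected features.
Delinking /f/'s Oral and associating /k'/'s Oral gives precisely the feature bundle of [k].
[constricted glottis] stays as in /f/ although /k'/ differs there, so no node dominating it spread; among the remaining candidates Oral is the lowest that derives the output.

Oral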